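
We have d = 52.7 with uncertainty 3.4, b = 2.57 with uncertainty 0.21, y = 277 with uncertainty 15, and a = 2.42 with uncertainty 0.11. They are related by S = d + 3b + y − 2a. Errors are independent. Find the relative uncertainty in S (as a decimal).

Absolute uncertainties add in quadrature for a linear combination:
  (δd)² = 11.6;  (3·δb)² = 0.397;  (δy)² = 225;  (2·δa)² = 0.0484
δS = √(237) = 15.4
S = 333, so δS/S = 15.4/333 = 0.0463.

0.0463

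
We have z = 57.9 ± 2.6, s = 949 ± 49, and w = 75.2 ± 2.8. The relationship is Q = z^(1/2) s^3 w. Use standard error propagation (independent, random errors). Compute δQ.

7.87e+10

Since Q is a product/quotient, work with relative uncertainties:
  (½·δz/z)² = (0.5×0.0449)² = 0.000504;  (3·δs/s)² = (3×0.0516)² = 0.0240;  (1·δw/w)² = (1×0.0372)² = 0.00139
δQ/Q = √(0.0259) = 0.161
Q = 4.89e+11, so δQ = 0.161 × 4.89e+11 = 7.87e+10.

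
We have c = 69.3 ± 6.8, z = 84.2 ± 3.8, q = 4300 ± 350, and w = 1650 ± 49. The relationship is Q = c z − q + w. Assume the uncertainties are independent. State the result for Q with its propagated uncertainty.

3190 ± 723

Let p = c·z = 5840. δp/p = √((1·δc/c)² + (1·δz/z)²) = √(0.00963 + 0.00204) = 0.108, so δp = 630.
Q = p − q + w: δQ = √(δp² + δq² + δw²) = √(3.97e+05 + 1.22e+05 + 2400) = 723
Q = 3190.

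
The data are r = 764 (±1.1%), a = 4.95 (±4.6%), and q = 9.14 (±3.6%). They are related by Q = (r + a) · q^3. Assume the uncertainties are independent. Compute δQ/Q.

0.109

Let u = r + a = 769. δu = √(δr² + δa²) = √(70.6 + 0.0518) = 8.41, so δu/u = 0.0109.
Q is then a monomial in u, q:
δQ/Q = √((δu/u)² + (3·δq/q)²) = √(0.000120 + 0.0117) = 0.109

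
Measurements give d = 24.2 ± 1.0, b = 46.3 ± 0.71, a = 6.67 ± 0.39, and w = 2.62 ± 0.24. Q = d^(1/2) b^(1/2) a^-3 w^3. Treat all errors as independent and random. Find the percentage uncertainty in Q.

Products/powers → add relative errors in quadrature, weighted by exponent:
  (½·δd/d)² = (0.5×0.0413)² = 0.000427;  (½·δb/b)² = (0.5×0.0153)² = 5.88e-05;  (-3·δa/a)² = (-3×0.0585)² = 0.0308;  (3·δw/w)² = (3×0.0916)² = 0.0755
δQ/Q = √(0.107) = 0.327

32.7%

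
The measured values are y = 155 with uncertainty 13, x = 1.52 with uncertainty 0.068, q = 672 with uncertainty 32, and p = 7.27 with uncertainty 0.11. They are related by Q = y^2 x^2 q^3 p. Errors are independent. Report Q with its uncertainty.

(1.22 ± 0.292) × 10^14

For a monomial Q ∝ y^2, x^2, q^3, p, fractional errors add in quadrature:
  (2·δy/y)² = (2×0.0839)² = 0.0281;  (2·δx/x)² = (2×0.0447)² = 0.00801;  (3·δq/q)² = (3×0.0476)² = 0.0204;  (1·δp/p)² = (1×0.0151)² = 0.000229
δQ/Q = √(0.0568) = 0.238
Q = 1.22e+14, so δQ = 0.238 × 1.22e+14 = 2.92e+13.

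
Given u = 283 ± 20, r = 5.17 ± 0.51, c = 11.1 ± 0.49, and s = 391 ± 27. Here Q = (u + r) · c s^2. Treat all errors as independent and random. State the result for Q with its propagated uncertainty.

(4.89 ± 0.786) × 10^8

Let w = u + r = 288. δw = √(δu² + δr²) = √(400 + 0.260) = 20.0, so δw/w = 0.0694.
Q is then a monomial in w, c, s:
δQ/Q = √((δw/w)² + (1·δc/c)² + (2·δs/s)²) = √(0.00482 + 0.00195 + 0.0191) = 0.161
Q = 4.89e+08, so δQ = 0.161 × 4.89e+08 = 7.86e+07.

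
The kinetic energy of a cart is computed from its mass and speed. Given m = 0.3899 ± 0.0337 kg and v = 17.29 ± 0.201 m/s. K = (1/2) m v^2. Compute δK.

5.22 J

Relative error in a monomial: (δK/K)² = Σ (nᵢ · δxᵢ/xᵢ)².
  (1·δm/m)² = (1×0.0864)² = 0.00747;  (2·δv/v)² = (2×0.0116)² = 0.000541
δK/K = √(0.00801) = 0.0895
K = 58.28 J, so δK = 0.0895 × 58.28 = 5.22 J.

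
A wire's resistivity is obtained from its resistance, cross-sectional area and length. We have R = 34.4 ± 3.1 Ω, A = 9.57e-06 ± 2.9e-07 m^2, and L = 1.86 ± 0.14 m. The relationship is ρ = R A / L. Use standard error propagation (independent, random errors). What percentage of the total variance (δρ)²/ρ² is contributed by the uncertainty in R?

(δρ/ρ)² = (1·δR/R)² + (1·δA/A)² + (-1·δL/L)²
  R term: (1×0.0901)² = 0.00812
  A term: (1×0.0303)² = 0.000918
  L term: (-1×0.0753)² = 0.00567
Total = 0.0147. Share from R = 0.00812/0.0147 = 0.552.

55.2%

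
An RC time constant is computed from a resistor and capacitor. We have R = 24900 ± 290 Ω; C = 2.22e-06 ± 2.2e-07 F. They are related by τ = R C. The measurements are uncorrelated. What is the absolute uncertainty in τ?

For a monomial τ ∝ R, C, fractional errors add in quadrature:
  (1·δR/R)² = (1×0.0116)² = 0.000136;  (1·δC/C)² = (1×0.0991)² = 0.00982
δτ/τ = √(0.00996) = 0.0998
τ = 0.0553 s, so δτ = 0.0998 × 0.0553 = 0.00552 s.

0.00552 s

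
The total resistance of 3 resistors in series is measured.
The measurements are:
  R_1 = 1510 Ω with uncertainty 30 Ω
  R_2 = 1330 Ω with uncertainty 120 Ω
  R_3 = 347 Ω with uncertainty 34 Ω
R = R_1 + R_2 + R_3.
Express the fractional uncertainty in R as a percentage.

R is a linear combination, so absolute uncertainties add in quadrature:
  (δR_1)² = 900;  (δR_2)² = 14400;  (δR_3)² = 1160
δR = √(16500) = 128 Ω
R = 3190 Ω, so δR/R = 128/3190 = 0.0403.

4.03%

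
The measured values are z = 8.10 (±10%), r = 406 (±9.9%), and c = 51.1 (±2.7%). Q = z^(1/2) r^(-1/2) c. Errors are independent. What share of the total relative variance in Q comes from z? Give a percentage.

(δQ/Q)² = (½·δz/z)² + (−½·δr/r)² + (1·δc/c)²
  z term: (0.5×0.100)² = 0.00250
  r term: (-0.5×0.0990)² = 0.00245
  c term: (1×0.0270)² = 0.000729
Total = 0.00568. Share from z = 0.00250/0.00568 = 0.440.

44.0%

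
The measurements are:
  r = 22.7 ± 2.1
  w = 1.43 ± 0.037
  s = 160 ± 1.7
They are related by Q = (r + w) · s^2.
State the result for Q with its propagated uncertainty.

(6.18 ± 0.553) × 10^5

Let u = r + w = 24.1. δu = √(δr² + δw²) = √(4.41 + 0.00137) = 2.10, so δu/u = 0.0870.
Q is then a monomial in u, s:
δQ/Q = √((δu/u)² + (2·δs/s)²) = √(0.00758 + 0.000452) = 0.0896
Q = 6.18e+05, so δQ = 0.0896 × 6.18e+05 = 55300.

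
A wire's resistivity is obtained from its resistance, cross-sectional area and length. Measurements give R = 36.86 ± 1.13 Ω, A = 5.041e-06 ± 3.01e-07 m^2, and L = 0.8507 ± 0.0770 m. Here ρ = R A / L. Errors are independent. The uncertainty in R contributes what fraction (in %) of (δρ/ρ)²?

(δρ/ρ)² = (1·δR/R)² + (1·δA/A)² + (-1·δL/L)²
  R term: (1×0.0307)² = 0.000940
  A term: (1×0.0597)² = 0.00357
  L term: (-1×0.0905)² = 0.00819
Total = 0.0127. Share from R = 0.000940/0.0127 = 0.0740.

7.40%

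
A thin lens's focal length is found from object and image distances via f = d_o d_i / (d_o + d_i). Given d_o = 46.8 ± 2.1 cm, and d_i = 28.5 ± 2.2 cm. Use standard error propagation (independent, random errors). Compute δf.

∂f/∂d_o = (d_i/(d_o+d_i))² = 0.143;  ∂f/∂d_i = (d_o/(d_o+d_i))² = 0.386
δf = √((∂f/∂d_o · δd_o)² + (∂f/∂d_i · δd_i)²) = √(0.0905 + 0.722) = 0.901 cm

0.901 cm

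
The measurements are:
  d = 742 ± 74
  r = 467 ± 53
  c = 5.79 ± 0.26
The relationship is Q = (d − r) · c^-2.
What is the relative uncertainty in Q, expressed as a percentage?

34.3%

Let u = d − r = 275. δu = √(δd² + δr²) = √(5480 + 2810) = 91.0, so δu/u = 0.331.
Q is then a monomial in u, c:
δQ/Q = √((δu/u)² + (-2·δc/c)²) = √(0.110 + 0.00807) = 0.343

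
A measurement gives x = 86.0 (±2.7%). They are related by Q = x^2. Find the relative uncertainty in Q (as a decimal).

Q is a product of powers, so relative uncertainties combine in quadrature:
  (2·δx/x)² = (2×0.0270)² = 0.00292
δQ/Q = √(0.00292) = 0.0540

0.0540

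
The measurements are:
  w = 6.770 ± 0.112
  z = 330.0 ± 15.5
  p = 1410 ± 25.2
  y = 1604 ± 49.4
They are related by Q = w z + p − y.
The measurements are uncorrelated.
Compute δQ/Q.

Let h = w·z = 2234. δh/h = √((1·δw/w)² + (1·δz/z)²) = √(0.000274 + 0.00221) = 0.0498, so δh = 111.
Q = h + p − y: δQ = √(δh² + δp² + δy²) = √(12400 + 635 + 2440) = 124
Q = 2040, so δQ/Q = 124/2040 = 0.0609.

0.0609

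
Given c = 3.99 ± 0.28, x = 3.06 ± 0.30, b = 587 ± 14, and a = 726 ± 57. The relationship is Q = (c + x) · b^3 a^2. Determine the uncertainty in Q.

1.37e+14

Let u = c + x = 7.05. δu = √(δc² + δx²) = √(0.0784 + 0.0900) = 0.410, so δu/u = 0.0582.
Q is then a monomial in u, b, a:
δQ/Q = √((δu/u)² + (3·δb/b)² + (2·δa/a)²) = √(0.00339 + 0.00512 + 0.0247) = 0.182
Q = 7.52e+14, so δQ = 0.182 × 7.52e+14 = 1.37e+14.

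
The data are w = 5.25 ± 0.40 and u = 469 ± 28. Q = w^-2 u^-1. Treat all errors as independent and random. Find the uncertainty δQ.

For a monomial Q ∝ w^-2, u^-1, fractional errors add in quadrature:
  (-2·δw/w)² = (-2×0.0762)² = 0.0232;  (-1·δu/u)² = (-1×0.0597)² = 0.00356
δQ/Q = √(0.0268) = 0.164
Q = 7.74e-05, so δQ = 0.164 × 7.74e-05 = 1.27e-05.

1.27e-05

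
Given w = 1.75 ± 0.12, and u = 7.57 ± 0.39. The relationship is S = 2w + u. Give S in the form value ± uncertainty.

11.1 ± 0.458

S is a linear combination, so absolute uncertainties add in quadrature:
  (2·δw)² = 0.0576;  (δu)² = 0.152
δS = √(0.210) = 0.458
S = 11.1.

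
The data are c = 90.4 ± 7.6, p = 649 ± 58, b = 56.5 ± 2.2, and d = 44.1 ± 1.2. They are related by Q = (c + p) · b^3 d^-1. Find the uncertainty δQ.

4.35e+05

Let u = c + p = 739. δu = √(δc² + δp²) = √(57.8 + 3360) = 58.5, so δu/u = 0.0791.
Q is then a monomial in u, b, d:
δQ/Q = √((δu/u)² + (3·δb/b)² + (-1·δd/d)²) = √(0.00626 + 0.0136 + 0.000740) = 0.144
Q = 3.02e+06, so δQ = 0.144 × 3.02e+06 = 4.35e+05.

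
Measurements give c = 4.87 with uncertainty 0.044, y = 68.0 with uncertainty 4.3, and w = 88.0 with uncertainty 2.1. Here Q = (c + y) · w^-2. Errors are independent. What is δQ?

0.000714

Let u = c + y = 72.9. δu = √(δc² + δy²) = √(0.00194 + 18.5) = 4.30, so δu/u = 0.0590.
Q is then a monomial in u, w:
δQ/Q = √((δu/u)² + (-2·δw/w)²) = √(0.00348 + 0.00228) = 0.0759
Q = 0.00941, so δQ = 0.0759 × 0.00941 = 0.000714.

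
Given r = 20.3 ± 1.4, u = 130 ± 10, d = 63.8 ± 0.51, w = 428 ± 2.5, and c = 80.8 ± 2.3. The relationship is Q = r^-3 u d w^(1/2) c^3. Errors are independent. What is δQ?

2.56e+06

Q is a product of powers, so relative uncertainties combine in quadrature:
  (-3·δr/r)² = (-3×0.0690)² = 0.0428;  (1·δu/u)² = (1×0.0769)² = 0.00592;  (1·δd/d)² = (1×0.00799)² = 6.39e-05;  (½·δw/w)² = (0.5×0.00584)² = 8.53e-06;  (3·δc/c)² = (3×0.0285)² = 0.00729
δQ/Q = √(0.0561) = 0.237
Q = 1.08e+07, so δQ = 0.237 × 1.08e+07 = 2.56e+06.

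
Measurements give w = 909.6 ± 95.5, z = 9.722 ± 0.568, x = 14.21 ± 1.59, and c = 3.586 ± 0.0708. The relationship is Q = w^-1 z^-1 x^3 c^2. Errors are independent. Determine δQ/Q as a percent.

Q is a product of powers, so relative uncertainties combine in quadrature:
  (-1·δw/w)² = (-1×0.105)² = 0.0110;  (-1·δz/z)² = (-1×0.0584)² = 0.00341;  (3·δx/x)² = (3×0.112)² = 0.113;  (2·δc/c)² = (2×0.0197)² = 0.00156
δQ/Q = √(0.129) = 0.359

35.9%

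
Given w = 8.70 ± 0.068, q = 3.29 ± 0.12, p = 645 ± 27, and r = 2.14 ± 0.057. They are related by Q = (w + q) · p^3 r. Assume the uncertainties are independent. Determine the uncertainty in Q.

8.87e+08

Let u = w + q = 12.0. δu = √(δw² + δq²) = √(0.00462 + 0.0144) = 0.138, so δu/u = 0.0115.
Q is then a monomial in u, p, r:
δQ/Q = √((δu/u)² + (3·δp/p)² + (1·δr/r)²) = √(0.000132 + 0.0158 + 0.000709) = 0.129
Q = 6.89e+09, so δQ = 0.129 × 6.89e+09 = 8.87e+08.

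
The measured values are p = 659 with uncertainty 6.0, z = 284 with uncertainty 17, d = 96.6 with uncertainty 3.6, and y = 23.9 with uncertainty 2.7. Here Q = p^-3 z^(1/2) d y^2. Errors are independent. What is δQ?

0.000756

Products/powers → add relative errors in quadrature, weighted by exponent:
  (-3·δp/p)² = (-3×0.00910)² = 0.000746;  (½·δz/z)² = (0.5×0.0599)² = 0.000896;  (1·δd/d)² = (1×0.0373)² = 0.00139;  (2·δy/y)² = (2×0.113)² = 0.0510
δQ/Q = √(0.0541) = 0.233
Q = 0.00325, so δQ = 0.233 × 0.00325 = 0.000756.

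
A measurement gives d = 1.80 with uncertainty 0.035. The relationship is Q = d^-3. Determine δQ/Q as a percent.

Q ∝ d^-3, so δQ/Q = |-3| · δd/d = 3 × 0.0194 = 0.0583.

5.83%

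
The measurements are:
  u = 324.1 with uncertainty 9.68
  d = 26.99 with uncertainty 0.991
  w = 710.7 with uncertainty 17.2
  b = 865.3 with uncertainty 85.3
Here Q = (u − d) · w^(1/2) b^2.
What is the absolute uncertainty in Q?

1.19e+09

Let h = u − d = 297.1. δh = √(δu² + δd²) = √(93.7 + 0.982) = 9.73, so δh/h = 0.0328.
Q is then a monomial in h, w, b:
δQ/Q = √((δh/h)² + (½·δw/w)² + (2·δb/b)²) = √(0.00107 + 0.000146 + 0.0389) = 0.200
Q = 5.931e+09, so δQ = 0.200 × 5.931e+09 = 1.19e+09.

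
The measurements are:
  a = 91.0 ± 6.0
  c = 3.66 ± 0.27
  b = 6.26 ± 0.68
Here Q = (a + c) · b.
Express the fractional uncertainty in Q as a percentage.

Let u = a + c = 94.7. δu = √(δa² + δc²) = √(36.0 + 0.0729) = 6.01, so δu/u = 0.0634.
Q is then a monomial in u, b:
δQ/Q = √((δu/u)² + (1·δb/b)²) = √(0.00403 + 0.0118) = 0.126

12.6%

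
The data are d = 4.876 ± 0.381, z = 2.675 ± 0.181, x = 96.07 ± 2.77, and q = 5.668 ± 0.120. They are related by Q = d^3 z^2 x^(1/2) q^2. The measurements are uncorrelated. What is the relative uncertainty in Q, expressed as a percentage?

27.4%

Each factor contributes (exponent × relative error)² to (δQ/Q)²:
  (3·δd/d)² = (3×0.0781)² = 0.0549;  (2·δz/z)² = (2×0.0677)² = 0.0183;  (½·δx/x)² = (0.5×0.0288)² = 0.000208;  (2·δq/q)² = (2×0.0212)² = 0.00179
δQ/Q = √(0.0753) = 0.274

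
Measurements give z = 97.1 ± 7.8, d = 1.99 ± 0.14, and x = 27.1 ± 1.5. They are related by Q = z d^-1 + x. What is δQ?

5.42

Let p = z·d^-1 = 48.8. δp/p = √((1·δz/z)² + (-1·δd/d)²) = √(0.00645 + 0.00495) = 0.107, so δp = 5.21.
Q = p + x: δQ = √(δp² + δx²) = √(27.1 + 2.25) = 5.42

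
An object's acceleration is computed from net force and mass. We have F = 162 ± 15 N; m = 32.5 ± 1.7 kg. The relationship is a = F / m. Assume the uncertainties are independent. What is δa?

0.530 m/s^2

Relative error in a monomial: (δa/a)² = Σ (nᵢ · δxᵢ/xᵢ)².
  (1·δF/F)² = (1×0.0926)² = 0.00857;  (-1·δm/m)² = (-1×0.0523)² = 0.00274
δa/a = √(0.0113) = 0.106
a = 4.98 m/s^2, so δa = 0.106 × 4.98 = 0.530 m/s^2.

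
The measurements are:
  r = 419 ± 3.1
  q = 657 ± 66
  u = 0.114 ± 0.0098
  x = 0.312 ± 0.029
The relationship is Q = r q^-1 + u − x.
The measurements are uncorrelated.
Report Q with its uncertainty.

Let p = r·q^-1 = 0.638. δp/p = √((1·δr/r)² + (-1·δq/q)²) = √(5.47e-05 + 0.0101) = 0.101, so δp = 0.0642.
Q = p + u − x: δQ = √(δp² + δu² + δx²) = √(0.00413 + 9.6e-05 + 0.000841) = 0.0712
Q = 0.440.

0.440 ± 0.0712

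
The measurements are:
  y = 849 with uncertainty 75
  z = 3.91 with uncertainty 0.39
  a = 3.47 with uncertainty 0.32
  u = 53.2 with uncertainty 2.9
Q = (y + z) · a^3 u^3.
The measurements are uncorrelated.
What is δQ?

1.79e+09

Let w = y + z = 853. δw = √(δy² + δz²) = √(5620 + 0.152) = 75.0, so δw/w = 0.0879.
Q is then a monomial in w, a, u:
δQ/Q = √((δw/w)² + (3·δa/a)² + (3·δu/u)²) = √(0.00773 + 0.0765 + 0.0267) = 0.333
Q = 5.37e+09, so δQ = 0.333 × 5.37e+09 = 1.79e+09.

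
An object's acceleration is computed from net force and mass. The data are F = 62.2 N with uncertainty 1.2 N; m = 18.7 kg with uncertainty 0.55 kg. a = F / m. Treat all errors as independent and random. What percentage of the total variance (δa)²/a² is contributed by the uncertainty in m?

69.9%

(δa/a)² = (1·δF/F)² + (-1·δm/m)²
  F term: (1×0.0193)² = 0.000372
  m term: (-1×0.0294)² = 0.000865
Total = 0.00124. Share from m = 0.000865/0.00124 = 0.699.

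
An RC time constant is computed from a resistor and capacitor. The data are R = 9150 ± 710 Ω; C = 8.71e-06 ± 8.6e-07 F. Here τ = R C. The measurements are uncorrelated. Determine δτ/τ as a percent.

12.6%

τ is a product of powers, so relative uncertainties combine in quadrature:
  (1·δR/R)² = (1×0.0776)² = 0.00602;  (1·δC/C)² = (1×0.0987)² = 0.00975
δτ/τ = √(0.0158) = 0.126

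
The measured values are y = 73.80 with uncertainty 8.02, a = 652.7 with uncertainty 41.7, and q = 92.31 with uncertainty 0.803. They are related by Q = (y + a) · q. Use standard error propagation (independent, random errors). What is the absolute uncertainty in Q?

3960

Let u = y + a = 726.5. δu = √(δy² + δa²) = √(64.3 + 1740) = 42.5, so δu/u = 0.0585.
Q is then a monomial in u, q:
δQ/Q = √((δu/u)² + (1·δq/q)²) = √(0.00342 + 7.57e-05) = 0.0591
Q = 67060, so δQ = 0.0591 × 67060 = 3960.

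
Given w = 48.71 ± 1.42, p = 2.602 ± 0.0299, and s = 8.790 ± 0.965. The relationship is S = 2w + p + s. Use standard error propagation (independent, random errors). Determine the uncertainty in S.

S is a linear combination, so absolute uncertainties add in quadrature:
  (2·δw)² = 8.07;  (δp)² = 0.000894;  (δs)² = 0.931
δS = √(9.00) = 3.00

3.00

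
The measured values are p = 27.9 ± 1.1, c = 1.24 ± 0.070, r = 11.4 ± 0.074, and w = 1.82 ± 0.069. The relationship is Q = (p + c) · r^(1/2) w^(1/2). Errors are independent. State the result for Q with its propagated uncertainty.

133 ± 5.63

Let u = p + c = 29.1. δu = √(δp² + δc²) = √(1.21 + 0.00490) = 1.10, so δu/u = 0.0378.
Q is then a monomial in u, r, w:
δQ/Q = √((δu/u)² + (½·δr/r)² + (½·δw/w)²) = √(0.00143 + 1.05e-05 + 0.000359) = 0.0424
Q = 133, so δQ = 0.0424 × 133 = 5.63.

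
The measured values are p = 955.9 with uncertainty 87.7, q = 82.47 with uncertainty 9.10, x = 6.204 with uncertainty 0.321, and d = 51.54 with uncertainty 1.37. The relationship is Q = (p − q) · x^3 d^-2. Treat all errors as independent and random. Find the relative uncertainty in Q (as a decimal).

0.193

Let u = p − q = 873.4. δu = √(δp² + δq²) = √(7690 + 82.8) = 88.2, so δu/u = 0.101.
Q is then a monomial in u, x, d:
δQ/Q = √((δu/u)² + (3·δx/x)² + (-2·δd/d)²) = √(0.0102 + 0.0241 + 0.00283) = 0.193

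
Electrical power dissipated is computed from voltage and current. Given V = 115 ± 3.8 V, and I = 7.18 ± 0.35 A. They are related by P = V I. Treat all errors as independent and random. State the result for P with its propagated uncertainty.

Each factor contributes (exponent × relative error)² to (δP/P)²:
  (1·δV/V)² = (1×0.0330)² = 0.00109;  (1·δI/I)² = (1×0.0487)² = 0.00238
δP/P = √(0.00347) = 0.0589
P = 826 W, so δP = 0.0589 × 826 = 48.6 W.

826 ± 48.6 W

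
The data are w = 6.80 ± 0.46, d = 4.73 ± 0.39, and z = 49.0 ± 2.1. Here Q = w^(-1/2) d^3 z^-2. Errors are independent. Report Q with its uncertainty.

0.0169 ± 0.00446

Products/powers → add relative errors in quadrature, weighted by exponent:
  (−½·δw/w)² = (-0.5×0.0676)² = 0.00114;  (3·δd/d)² = (3×0.0825)² = 0.0612;  (-2·δz/z)² = (-2×0.0429)² = 0.00735
δQ/Q = √(0.0697) = 0.264
Q = 0.0169, so δQ = 0.264 × 0.0169 = 0.00446.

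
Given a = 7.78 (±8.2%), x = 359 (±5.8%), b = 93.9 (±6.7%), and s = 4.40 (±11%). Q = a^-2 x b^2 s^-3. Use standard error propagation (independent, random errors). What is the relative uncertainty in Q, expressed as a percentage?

Since Q is a product/quotient, work with relative uncertainties:
  (-2·δa/a)² = (-2×0.0820)² = 0.0269;  (1·δx/x)² = (1×0.0580)² = 0.00336;  (2·δb/b)² = (2×0.0670)² = 0.0180;  (-3·δs/s)² = (-3×0.110)² = 0.109
δQ/Q = √(0.157) = 0.396

39.6%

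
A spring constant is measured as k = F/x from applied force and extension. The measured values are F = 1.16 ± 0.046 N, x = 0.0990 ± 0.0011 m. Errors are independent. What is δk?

0.483 N/m

Since k is a product/quotient, work with relative uncertainties:
  (1·δF/F)² = (1×0.0397)² = 0.00157;  (-1·δx/x)² = (-1×0.0111)² = 0.000123
δk/k = √(0.00170) = 0.0412
k = 11.7 N/m, so δk = 0.0412 × 11.7 = 0.483 N/m.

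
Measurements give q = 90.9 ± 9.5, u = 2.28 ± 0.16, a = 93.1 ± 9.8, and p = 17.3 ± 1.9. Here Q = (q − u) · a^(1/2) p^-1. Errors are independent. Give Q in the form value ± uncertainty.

49.4 ± 8.02

Let w = q − u = 88.6. δw = √(δq² + δu²) = √(90.2 + 0.0256) = 9.50, so δw/w = 0.107.
Q is then a monomial in w, a, p:
δQ/Q = √((δw/w)² + (½·δa/a)² + (-1·δp/p)²) = √(0.0115 + 0.00277 + 0.0121) = 0.162
Q = 49.4, so δQ = 0.162 × 49.4 = 8.02.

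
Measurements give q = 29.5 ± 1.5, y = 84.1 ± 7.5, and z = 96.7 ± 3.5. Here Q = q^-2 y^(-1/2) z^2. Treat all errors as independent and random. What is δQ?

0.155

Each factor contributes (exponent × relative error)² to (δQ/Q)²:
  (-2·δq/q)² = (-2×0.0508)² = 0.0103;  (−½·δy/y)² = (-0.5×0.0892)² = 0.00199;  (2·δz/z)² = (2×0.0362)² = 0.00524
δQ/Q = √(0.0176) = 0.133
Q = 1.17, so δQ = 0.133 × 1.17 = 0.155.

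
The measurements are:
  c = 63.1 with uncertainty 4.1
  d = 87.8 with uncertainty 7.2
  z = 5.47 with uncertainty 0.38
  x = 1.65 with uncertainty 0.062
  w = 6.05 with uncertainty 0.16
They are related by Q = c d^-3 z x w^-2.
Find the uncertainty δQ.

6.24e-06

Q is a product of powers, so relative uncertainties combine in quadrature:
  (1·δc/c)² = (1×0.0650)² = 0.00422;  (-3·δd/d)² = (-3×0.0820)² = 0.0605;  (1·δz/z)² = (1×0.0695)² = 0.00483;  (1·δx/x)² = (1×0.0376)² = 0.00141;  (-2·δw/w)² = (-2×0.0264)² = 0.00280
δQ/Q = √(0.0738) = 0.272
Q = 2.3e-05, so δQ = 0.272 × 2.3e-05 = 6.24e-06.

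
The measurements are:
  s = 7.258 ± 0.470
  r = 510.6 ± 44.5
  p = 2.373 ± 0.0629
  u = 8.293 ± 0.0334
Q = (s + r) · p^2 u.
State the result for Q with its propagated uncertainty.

24180 ± 2440

Let w = s + r = 517.9. δw = √(δs² + δr²) = √(0.221 + 1980) = 44.5, so δw/w = 0.0859.
Q is then a monomial in w, p, u:
δQ/Q = √((δw/w)² + (2·δp/p)² + (1·δu/u)²) = √(0.00738 + 0.00281 + 1.62e-05) = 0.101
Q = 24180, so δQ = 0.101 × 24180 = 2440.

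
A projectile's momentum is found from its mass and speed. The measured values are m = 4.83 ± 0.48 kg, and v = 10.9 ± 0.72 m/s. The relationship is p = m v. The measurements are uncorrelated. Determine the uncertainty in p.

6.28 kg·m/s

Relative error in a monomial: (δp/p)² = Σ (nᵢ · δxᵢ/xᵢ)².
  (1·δm/m)² = (1×0.0994)² = 0.00988;  (1·δv/v)² = (1×0.0661)² = 0.00436
δp/p = √(0.0142) = 0.119
p = 52.6 kg·m/s, so δp = 0.119 × 52.6 = 6.28 kg·m/s.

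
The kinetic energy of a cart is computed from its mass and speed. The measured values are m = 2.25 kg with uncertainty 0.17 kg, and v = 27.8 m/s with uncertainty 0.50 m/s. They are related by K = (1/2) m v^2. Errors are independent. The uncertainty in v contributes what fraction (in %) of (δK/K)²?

(δK/K)² = (1·δm/m)² + (2·δv/v)²
  m term: (1×0.0756)² = 0.00571
  v term: (2×0.0180)² = 0.00129
Total = 0.00700. Share from v = 0.00129/0.00700 = 0.185.

18.5%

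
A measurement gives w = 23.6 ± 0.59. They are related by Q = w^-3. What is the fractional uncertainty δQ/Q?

Q ∝ w^-3, so δQ/Q = |-3| · δw/w = 3 × 0.0250 = 0.0750.

0.0750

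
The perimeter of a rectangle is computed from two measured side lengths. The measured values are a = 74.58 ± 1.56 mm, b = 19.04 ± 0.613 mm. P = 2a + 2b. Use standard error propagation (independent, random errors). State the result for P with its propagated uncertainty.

187.2 ± 3.35 mm

Each term contributes (cᵢ δxᵢ)² to (δP)²:
  (2·δa)² = 9.73;  (2·δb)² = 1.50
δP = √(11.2) = 3.35 mm
P = 187.2 mm.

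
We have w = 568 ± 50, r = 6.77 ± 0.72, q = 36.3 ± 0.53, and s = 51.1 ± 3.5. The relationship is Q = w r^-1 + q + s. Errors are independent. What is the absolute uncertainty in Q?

Let p = w·r^-1 = 83.9. δp/p = √((1·δw/w)² + (-1·δr/r)²) = √(0.00775 + 0.0113) = 0.138, so δp = 11.6.
Q = p + q + s: δQ = √(δp² + δq² + δs²) = √(134 + 0.281 + 12.2) = 12.1

12.1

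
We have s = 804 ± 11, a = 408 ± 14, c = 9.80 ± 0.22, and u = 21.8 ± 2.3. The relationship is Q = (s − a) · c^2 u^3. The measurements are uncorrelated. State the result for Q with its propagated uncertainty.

(3.94 ± 1.27) × 10^8

Let w = s − a = 396. δw = √(δs² + δa²) = √(121 + 196) = 17.8, so δw/w = 0.0450.
Q is then a monomial in w, c, u:
δQ/Q = √((δw/w)² + (2·δc/c)² + (3·δu/u)²) = √(0.00202 + 0.00202 + 0.100) = 0.323
Q = 3.94e+08, so δQ = 0.323 × 3.94e+08 = 1.27e+08.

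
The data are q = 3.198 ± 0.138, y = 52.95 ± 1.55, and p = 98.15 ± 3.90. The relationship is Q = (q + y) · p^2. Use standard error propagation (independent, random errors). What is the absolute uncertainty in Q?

Let u = q + y = 56.15. δu = √(δq² + δy²) = √(0.0190 + 2.40) = 1.56, so δu/u = 0.0277.
Q is then a monomial in u, p:
δQ/Q = √((δu/u)² + (2·δp/p)²) = √(0.000768 + 0.00632) = 0.0842
Q = 540900, so δQ = 0.0842 × 540900 = 45500.

45500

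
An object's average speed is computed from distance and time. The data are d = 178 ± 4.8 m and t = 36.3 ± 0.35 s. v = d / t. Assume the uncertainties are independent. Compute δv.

0.140 m/s

v is a product of powers, so relative uncertainties combine in quadrature:
  (1·δd/d)² = (1×0.0270)² = 0.000727;  (-1·δt/t)² = (-1×0.00964)² = 9.3e-05
δv/v = √(0.000820) = 0.0286
v = 4.90 m/s, so δv = 0.0286 × 4.90 = 0.140 m/s.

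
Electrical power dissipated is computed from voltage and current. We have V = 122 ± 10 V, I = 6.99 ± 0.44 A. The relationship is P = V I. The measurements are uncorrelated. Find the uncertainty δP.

Since P is a product/quotient, work with relative uncertainties:
  (1·δV/V)² = (1×0.0820)² = 0.00672;  (1·δI/I)² = (1×0.0629)² = 0.00396
δP/P = √(0.0107) = 0.103
P = 853 W, so δP = 0.103 × 853 = 88.1 W.

88.1 W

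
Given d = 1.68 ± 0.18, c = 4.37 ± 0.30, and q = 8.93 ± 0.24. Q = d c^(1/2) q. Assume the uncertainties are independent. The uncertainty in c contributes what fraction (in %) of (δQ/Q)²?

(δQ/Q)² = (1·δd/d)² + (½·δc/c)² + (1·δq/q)²
  d term: (1×0.107)² = 0.0115
  c term: (0.5×0.0686)² = 0.00118
  q term: (1×0.0269)² = 0.000722
Total = 0.0134. Share from c = 0.00118/0.0134 = 0.0881.

8.81%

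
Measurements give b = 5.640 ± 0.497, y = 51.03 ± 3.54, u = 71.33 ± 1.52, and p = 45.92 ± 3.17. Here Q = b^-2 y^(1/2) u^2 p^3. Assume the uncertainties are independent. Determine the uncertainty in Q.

Since Q is a product/quotient, work with relative uncertainties:
  (-2·δb/b)² = (-2×0.0881)² = 0.0311;  (½·δy/y)² = (0.5×0.0694)² = 0.00120;  (2·δu/u)² = (2×0.0213)² = 0.00182;  (3·δp/p)² = (3×0.0690)² = 0.0429
δQ/Q = √(0.0770) = 0.277
Q = 1.106e+08, so δQ = 0.277 × 1.106e+08 = 3.07e+07.

3.07e+07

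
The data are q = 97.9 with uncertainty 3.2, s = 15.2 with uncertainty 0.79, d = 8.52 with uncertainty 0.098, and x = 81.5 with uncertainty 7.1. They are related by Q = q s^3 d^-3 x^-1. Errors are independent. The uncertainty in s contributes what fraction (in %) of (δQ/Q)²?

(δQ/Q)² = (1·δq/q)² + (3·δs/s)² + (-3·δd/d)² + (-1·δx/x)²
  q term: (1×0.0327)² = 0.00107
  s term: (3×0.0520)² = 0.0243
  d term: (-3×0.0115)² = 0.00119
  x term: (-1×0.0871)² = 0.00759
Total = 0.0342. Share from s = 0.0243/0.0342 = 0.712.

71.2%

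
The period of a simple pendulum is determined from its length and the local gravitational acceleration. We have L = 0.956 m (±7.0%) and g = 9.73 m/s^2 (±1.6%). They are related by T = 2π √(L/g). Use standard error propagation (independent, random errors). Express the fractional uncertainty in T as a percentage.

3.59%

Relative error in a monomial: (δT/T)² = Σ (nᵢ · δxᵢ/xᵢ)².
  (½·δL/L)² = (0.5×0.0700)² = 0.00123;  (−½·δg/g)² = (-0.5×0.0160)² = 6.4e-05
δT/T = √(0.00129) = 0.0359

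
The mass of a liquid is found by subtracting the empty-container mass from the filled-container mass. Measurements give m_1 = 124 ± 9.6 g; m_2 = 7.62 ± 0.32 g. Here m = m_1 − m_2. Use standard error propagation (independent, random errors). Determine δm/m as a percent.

8.25%

Each term contributes (cᵢ δxᵢ)² to (δm)²:
  (δm_1)² = 92.2;  (δm_2)² = 0.102
δm = √(92.3) = 9.61 g
m = 116 g, so δm/m = 9.61/116 = 0.0825.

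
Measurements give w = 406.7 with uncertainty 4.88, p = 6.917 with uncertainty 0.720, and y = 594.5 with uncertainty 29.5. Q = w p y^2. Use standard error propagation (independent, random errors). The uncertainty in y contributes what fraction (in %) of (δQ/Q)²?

47.3%

(δQ/Q)² = (1·δw/w)² + (1·δp/p)² + (2·δy/y)²
  w term: (1×0.0120)² = 0.000144
  p term: (1×0.104)² = 0.0108
  y term: (2×0.0496)² = 0.00985
Total = 0.0208. Share from y = 0.00985/0.0208 = 0.473.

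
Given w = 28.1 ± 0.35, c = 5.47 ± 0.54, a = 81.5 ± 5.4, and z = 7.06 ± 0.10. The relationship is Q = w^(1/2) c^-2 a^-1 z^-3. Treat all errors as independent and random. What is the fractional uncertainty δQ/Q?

0.213

Products/powers → add relative errors in quadrature, weighted by exponent:
  (½·δw/w)² = (0.5×0.0125)² = 3.88e-05;  (-2·δc/c)² = (-2×0.0987)² = 0.0390;  (-1·δa/a)² = (-1×0.0663)² = 0.00439;  (-3·δz/z)² = (-3×0.0142)² = 0.00181
δQ/Q = √(0.0452) = 0.213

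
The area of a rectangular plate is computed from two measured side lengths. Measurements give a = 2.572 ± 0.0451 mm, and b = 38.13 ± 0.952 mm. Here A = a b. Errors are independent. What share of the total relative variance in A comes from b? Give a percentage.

(δA/A)² = (1·δa/a)² + (1·δb/b)²
  a term: (1×0.0175)² = 0.000307
  b term: (1×0.0250)² = 0.000623
Total = 0.000931. Share from b = 0.000623/0.000931 = 0.670.

67.0%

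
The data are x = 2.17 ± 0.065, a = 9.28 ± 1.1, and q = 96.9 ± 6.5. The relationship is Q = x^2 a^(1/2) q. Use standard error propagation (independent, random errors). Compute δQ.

150

Relative error in a monomial: (δQ/Q)² = Σ (nᵢ · δxᵢ/xᵢ)².
  (2·δx/x)² = (2×0.0300)² = 0.00359;  (½·δa/a)² = (0.5×0.119)² = 0.00351;  (1·δq/q)² = (1×0.0671)² = 0.00450
δQ/Q = √(0.0116) = 0.108
Q = 1390, so δQ = 0.108 × 1390 = 150.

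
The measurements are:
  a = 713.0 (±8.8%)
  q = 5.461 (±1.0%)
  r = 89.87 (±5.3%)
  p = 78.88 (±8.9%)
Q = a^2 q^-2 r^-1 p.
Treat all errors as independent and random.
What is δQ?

Q is a product of powers, so relative uncertainties combine in quadrature:
  (2·δa/a)² = (2×0.0880)² = 0.0310;  (-2·δq/q)² = (-2×0.0100)² = 0.000400;  (-1·δr/r)² = (-1×0.0530)² = 0.00281;  (1·δp/p)² = (1×0.0890)² = 0.00792
δQ/Q = √(0.0421) = 0.205
Q = 14960, so δQ = 0.205 × 14960 = 3070.

3070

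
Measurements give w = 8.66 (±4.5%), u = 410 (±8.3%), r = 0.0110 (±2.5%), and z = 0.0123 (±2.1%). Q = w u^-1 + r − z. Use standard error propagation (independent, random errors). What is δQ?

0.00203

Let p = w·u^-1 = 0.0211. δp/p = √((1·δw/w)² + (-1·δu/u)²) = √(0.00202 + 0.00689) = 0.0944, so δp = 0.00199.
Q = p + r − z: δQ = √(δp² + δr² + δz²) = √(3.98e-06 + 7.56e-08 + 6.67e-08) = 0.00203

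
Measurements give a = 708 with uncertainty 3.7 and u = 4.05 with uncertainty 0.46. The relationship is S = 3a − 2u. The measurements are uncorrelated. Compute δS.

Each term contributes (cᵢ δxᵢ)² to (δS)²:
  (3·δa)² = 123;  (2·δu)² = 0.846
δS = √(124) = 11.1

11.1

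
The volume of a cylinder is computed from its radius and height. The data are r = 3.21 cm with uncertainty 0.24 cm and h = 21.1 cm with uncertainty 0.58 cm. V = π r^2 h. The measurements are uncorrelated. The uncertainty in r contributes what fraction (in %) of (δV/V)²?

(δV/V)² = (2·δr/r)² + (1·δh/h)²
  r term: (2×0.0748)² = 0.0224
  h term: (1×0.0275)² = 0.000756
Total = 0.0231. Share from r = 0.0224/0.0231 = 0.967.

96.7%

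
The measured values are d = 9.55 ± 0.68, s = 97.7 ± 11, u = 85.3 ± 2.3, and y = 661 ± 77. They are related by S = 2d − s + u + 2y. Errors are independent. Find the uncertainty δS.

Absolute uncertainties add in quadrature for a linear combination:
  (2·δd)² = 1.85;  (δs)² = 121;  (δu)² = 5.29;  (2·δy)² = 23700
δS = √(23800) = 154

154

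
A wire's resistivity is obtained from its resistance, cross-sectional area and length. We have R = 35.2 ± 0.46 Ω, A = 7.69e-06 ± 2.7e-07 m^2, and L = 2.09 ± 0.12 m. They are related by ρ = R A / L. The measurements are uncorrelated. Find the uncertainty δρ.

Since ρ is a product/quotient, work with relative uncertainties:
  (1·δR/R)² = (1×0.0131)² = 0.000171;  (1·δA/A)² = (1×0.0351)² = 0.00123;  (-1·δL/L)² = (-1×0.0574)² = 0.00330
δρ/ρ = √(0.00470) = 0.0686
ρ = 0.000130 Ω·m, so δρ = 0.0686 × 0.000130 = 8.88e-06 Ω·m.

8.88e-06 Ω·m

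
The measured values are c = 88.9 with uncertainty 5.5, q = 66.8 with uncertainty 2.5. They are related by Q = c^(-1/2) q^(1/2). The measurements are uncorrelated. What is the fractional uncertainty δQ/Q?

0.0362

Products/powers → add relative errors in quadrature, weighted by exponent:
  (−½·δc/c)² = (-0.5×0.0619)² = 0.000957;  (½·δq/q)² = (0.5×0.0374)² = 0.000350
δQ/Q = √(0.00131) = 0.0362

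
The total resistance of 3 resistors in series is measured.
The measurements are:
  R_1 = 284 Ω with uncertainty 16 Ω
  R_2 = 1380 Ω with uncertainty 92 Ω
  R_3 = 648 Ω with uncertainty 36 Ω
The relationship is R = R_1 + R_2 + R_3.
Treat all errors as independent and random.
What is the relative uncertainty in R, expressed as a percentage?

Sums and differences: (δR)² = Σ (cᵢ δxᵢ)².
  (δR_1)² = 256;  (δR_2)² = 8460;  (δR_3)² = 1300
δR = √(10000) = 100 Ω
R = 2310 Ω, so δR/R = 100/2310 = 0.0433.

4.33%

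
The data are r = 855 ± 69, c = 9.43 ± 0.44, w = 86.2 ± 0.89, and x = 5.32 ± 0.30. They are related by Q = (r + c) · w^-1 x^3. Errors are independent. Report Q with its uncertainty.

1510 ± 283

Let u = r + c = 864. δu = √(δr² + δc²) = √(4760 + 0.194) = 69.0, so δu/u = 0.0798.
Q is then a monomial in u, w, x:
δQ/Q = √((δu/u)² + (-1·δw/w)² + (3·δx/x)²) = √(0.00637 + 0.000107 + 0.0286) = 0.187
Q = 1510, so δQ = 0.187 × 1510 = 283.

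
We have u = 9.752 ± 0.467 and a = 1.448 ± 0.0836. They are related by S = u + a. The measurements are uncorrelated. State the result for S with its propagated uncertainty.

S is a linear combination, so absolute uncertainties add in quadrature:
  (δu)² = 0.218;  (δa)² = 0.00699
δS = √(0.225) = 0.474
S = 11.20.

11.20 ± 0.474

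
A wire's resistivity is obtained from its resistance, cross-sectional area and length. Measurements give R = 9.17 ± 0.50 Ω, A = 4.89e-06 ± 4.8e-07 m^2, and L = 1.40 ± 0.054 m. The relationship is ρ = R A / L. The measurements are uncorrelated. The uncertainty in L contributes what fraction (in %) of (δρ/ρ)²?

(δρ/ρ)² = (1·δR/R)² + (1·δA/A)² + (-1·δL/L)²
  R term: (1×0.0545)² = 0.00297
  A term: (1×0.0982)² = 0.00964
  L term: (-1×0.0386)² = 0.00149
Total = 0.0141. Share from L = 0.00149/0.0141 = 0.106.

10.6%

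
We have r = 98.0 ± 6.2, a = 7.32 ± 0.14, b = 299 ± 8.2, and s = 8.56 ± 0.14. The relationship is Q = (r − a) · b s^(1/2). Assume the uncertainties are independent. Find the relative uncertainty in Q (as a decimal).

0.0741

Let u = r − a = 90.7. δu = √(δr² + δa²) = √(38.4 + 0.0196) = 6.20, so δu/u = 0.0684.
Q is then a monomial in u, b, s:
δQ/Q = √((δu/u)² + (1·δb/b)² + (½·δs/s)²) = √(0.00468 + 0.000752 + 6.69e-05) = 0.0741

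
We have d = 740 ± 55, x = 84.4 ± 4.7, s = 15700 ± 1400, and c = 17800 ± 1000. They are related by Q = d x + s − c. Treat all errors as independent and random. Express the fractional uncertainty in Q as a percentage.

10.0%

Let p = d·x = 62500. δp/p = √((1·δd/d)² + (1·δx/x)²) = √(0.00552 + 0.00310) = 0.0929, so δp = 5800.
Q = p + s − c: δQ = √(δp² + δs² + δc²) = √(3.36e+07 + 1.96e+06 + 1e+06) = 6050
Q = 60400, so δQ/Q = 6050/60400 = 0.100.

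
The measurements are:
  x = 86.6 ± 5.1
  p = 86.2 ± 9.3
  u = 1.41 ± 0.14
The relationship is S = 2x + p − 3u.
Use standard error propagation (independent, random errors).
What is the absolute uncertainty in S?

13.8

Absolute uncertainties add in quadrature for a linear combination:
  (2·δx)² = 104;  (δp)² = 86.5;  (3·δu)² = 0.176
δS = √(191) = 13.8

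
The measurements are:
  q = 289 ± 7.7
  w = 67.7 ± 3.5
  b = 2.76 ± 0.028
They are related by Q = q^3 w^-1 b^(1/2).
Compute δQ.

56500

Relative error in a monomial: (δQ/Q)² = Σ (nᵢ · δxᵢ/xᵢ)².
  (3·δq/q)² = (3×0.0266)² = 0.00639;  (-1·δw/w)² = (-1×0.0517)² = 0.00267;  (½·δb/b)² = (0.5×0.0101)² = 2.57e-05
δQ/Q = √(0.00909) = 0.0953
Q = 5.92e+05, so δQ = 0.0953 × 5.92e+05 = 56500.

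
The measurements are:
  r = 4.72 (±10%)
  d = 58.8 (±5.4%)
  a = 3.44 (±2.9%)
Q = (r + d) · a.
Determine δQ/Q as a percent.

5.83%

Let u = r + d = 63.5. δu = √(δr² + δd²) = √(0.223 + 10.1) = 3.21, so δu/u = 0.0505.
Q is then a monomial in u, a:
δQ/Q = √((δu/u)² + (1·δa/a)²) = √(0.00255 + 0.000841) = 0.0583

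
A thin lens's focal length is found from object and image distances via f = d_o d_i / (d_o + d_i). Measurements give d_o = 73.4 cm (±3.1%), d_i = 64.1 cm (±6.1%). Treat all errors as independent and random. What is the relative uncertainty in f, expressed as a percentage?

3.56%

∂f/∂d_o = (d_i/(d_o+d_i))² = 0.217;  ∂f/∂d_i = (d_o/(d_o+d_i))² = 0.285
δf = √((∂f/∂d_o · δd_o)² + (∂f/∂d_i · δd_i)²) = √(0.245 + 1.24) = 1.22 cm
f = 34.2 cm, so δf/f = 1.22/34.2 = 0.0356.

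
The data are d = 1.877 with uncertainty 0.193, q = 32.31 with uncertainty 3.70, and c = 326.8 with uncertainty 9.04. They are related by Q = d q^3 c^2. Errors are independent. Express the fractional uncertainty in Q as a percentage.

Each factor contributes (exponent × relative error)² to (δQ/Q)²:
  (1·δd/d)² = (1×0.103)² = 0.0106;  (3·δq/q)² = (3×0.115)² = 0.118;  (2·δc/c)² = (2×0.0277)² = 0.00306
δQ/Q = √(0.132) = 0.363

36.3%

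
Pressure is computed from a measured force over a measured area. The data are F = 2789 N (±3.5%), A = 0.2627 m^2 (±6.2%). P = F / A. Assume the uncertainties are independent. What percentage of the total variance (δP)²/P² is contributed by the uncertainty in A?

75.8%

(δP/P)² = (1·δF/F)² + (-1·δA/A)²
  F term: (1×0.0350)² = 0.00123
  A term: (-1×0.0620)² = 0.00384
Total = 0.00507. Share from A = 0.00384/0.00507 = 0.758.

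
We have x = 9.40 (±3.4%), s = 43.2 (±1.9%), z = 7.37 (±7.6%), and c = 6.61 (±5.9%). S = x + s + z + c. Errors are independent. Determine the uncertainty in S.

For a sum/difference, combine absolute errors in quadrature:
  (δx)² = 0.102;  (δs)² = 0.674;  (δz)² = 0.314;  (δc)² = 0.152
δS = √(1.24) = 1.11

1.11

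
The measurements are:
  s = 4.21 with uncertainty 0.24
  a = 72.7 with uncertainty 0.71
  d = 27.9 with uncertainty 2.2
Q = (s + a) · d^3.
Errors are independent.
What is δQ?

Let u = s + a = 76.9. δu = √(δs² + δa²) = √(0.0576 + 0.504) = 0.749, so δu/u = 0.00974.
Q is then a monomial in u, d:
δQ/Q = √((δu/u)² + (3·δd/d)²) = √(9.5e-05 + 0.0560) = 0.237
Q = 1.67e+06, so δQ = 0.237 × 1.67e+06 = 3.95e+05.

3.95e+05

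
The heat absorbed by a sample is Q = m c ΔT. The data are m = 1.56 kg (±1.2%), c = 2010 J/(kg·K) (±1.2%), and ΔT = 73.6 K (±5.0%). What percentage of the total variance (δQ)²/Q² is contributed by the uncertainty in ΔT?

(δQ/Q)² = (1·δm/m)² + (1·δc/c)² + (1·δΔT/ΔT)²
  m term: (1×0.0120)² = 0.000144
  c term: (1×0.0120)² = 0.000144
  ΔT term: (1×0.0500)² = 0.00250
Total = 0.00279. Share from ΔT = 0.00250/0.00279 = 0.897.

89.7%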